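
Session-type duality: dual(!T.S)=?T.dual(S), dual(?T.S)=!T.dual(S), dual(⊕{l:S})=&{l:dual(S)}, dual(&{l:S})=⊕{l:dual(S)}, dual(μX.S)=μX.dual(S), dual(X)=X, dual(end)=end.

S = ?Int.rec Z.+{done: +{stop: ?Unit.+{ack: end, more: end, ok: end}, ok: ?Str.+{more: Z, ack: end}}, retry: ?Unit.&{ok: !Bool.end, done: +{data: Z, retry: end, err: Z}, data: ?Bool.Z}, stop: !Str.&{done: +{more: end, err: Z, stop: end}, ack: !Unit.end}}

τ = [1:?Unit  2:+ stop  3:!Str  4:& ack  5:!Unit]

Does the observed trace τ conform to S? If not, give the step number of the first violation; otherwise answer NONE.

[1] got ?Unit, protocol expects ?Int  ✗

1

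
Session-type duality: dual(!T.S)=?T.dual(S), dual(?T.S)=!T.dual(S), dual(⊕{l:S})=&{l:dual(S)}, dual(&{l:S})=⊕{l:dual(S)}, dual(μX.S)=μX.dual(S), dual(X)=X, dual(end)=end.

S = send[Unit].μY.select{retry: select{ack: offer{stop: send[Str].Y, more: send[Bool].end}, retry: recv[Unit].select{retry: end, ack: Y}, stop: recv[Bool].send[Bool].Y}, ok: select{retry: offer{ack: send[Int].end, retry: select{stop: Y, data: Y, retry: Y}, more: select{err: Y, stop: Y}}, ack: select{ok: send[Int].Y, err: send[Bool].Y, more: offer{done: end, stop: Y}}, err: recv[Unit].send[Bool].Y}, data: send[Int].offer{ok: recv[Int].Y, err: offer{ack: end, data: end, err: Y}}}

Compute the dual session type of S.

send[Unit] = recv[Unit]
  μY = μY  (binder kept)
    select{retry,ok,data} = offer{retry,ok,data}  (select→offer)
      • retry:
        select{ack,retry,stop} = offer{ack,retry,stop}  (select→offer)
          • ack:
            offer{stop,more} = select{stop,more}  (offer→select)
              • stop:
                send[Str] = recv[Str]
                  dual(Y) = Y
              • more:
                send[Bool] = recv[Bool]
                  dual(end) = end
          • retry:
            recv[Unit] = send[Unit]
              select{retry,ack} = offer{retry,ack}  (select→offer)
                • retry:
                  dual(end) = end
                • ack:
                  dual(Y) = Y
          • stop:
            recv[Bool] = send[Bool]
              send[Bool] = recv[Bool]
                dual(Y) = Y
      • ok:
        select{retry,ack,err} = offer{retry,ack,err}  (select→offer)
          • retry:
            offer{ack,retry,more} = select{ack,retry,more}  (offer→select)
              • ack:
                send[Int] = recv[Int]
                  dual(end) = end
              • retry:
                select{stop,data,retry} = offer{stop,data,retry}  (select→offer)
                  • stop:
                    dual(Y) = Y
                  • data:
                    dual(Y) = Y
                  • retry:
                    dual(Y) = Y
              • more:
                select{err,stop} = offer{err,stop}  (select→offer)
                  • err:
                    dual(Y) = Y
                  • stop:
                    dual(Y) = Y
          • ack:
            select{ok,err,more} = offer{ok,err,more}  (select→offer)
              • ok:
                send[Int] = recv[Int]
                  dual(Y) = Y
              • err:
                send[Bool] = recv[Bool]
                  dual(Y) = Y
              • more:
                offer{done,stop} = select{done,stop}  (offer→select)
                  • done:
                    dual(end) = end
                  • stop:
                    dual(Y) = Y
          • err:
            recv[Unit] = send[Unit]
              send[Bool] = recv[Bool]
                dual(Y) = Y
      • data:
        send[Int] = recv[Int]
          offer{ok,err} = select{ok,err}  (offer→select)
            • ok:
              recv[Int] = send[Int]
                dual(Y) = Y
            • err:
              offer{ack,data,err} = select{ack,data,err}  (offer→select)
                • ack:
                  dual(end) = end
                • data:
                  dual(end) = end
                • err:
                  dual(Y) = Y

recv[Unit].μY.offer{retry: offer{ack: select{stop: recv[Str].Y, more: recv[Bool].end}, retry: send[Unit].offer{retry: end, ack: Y}, stop: send[Bool].recv[Bool].Y}, ok: offer{retry: select{ack: recv[Int].end, retry: offer{stop: Y, data: Y, retry: Y}, more: offer{err: Y, stop: Y}}, ack: offer{ok: recv[Int].Y, err: recv[Bool].Y, more: select{done: end, stop: Y}}, err: send[Unit].recv[Bool].Y}, data: recv[Int].select{ok: send[Int].Y, err: select{ack: end, data: end, err: Y}}}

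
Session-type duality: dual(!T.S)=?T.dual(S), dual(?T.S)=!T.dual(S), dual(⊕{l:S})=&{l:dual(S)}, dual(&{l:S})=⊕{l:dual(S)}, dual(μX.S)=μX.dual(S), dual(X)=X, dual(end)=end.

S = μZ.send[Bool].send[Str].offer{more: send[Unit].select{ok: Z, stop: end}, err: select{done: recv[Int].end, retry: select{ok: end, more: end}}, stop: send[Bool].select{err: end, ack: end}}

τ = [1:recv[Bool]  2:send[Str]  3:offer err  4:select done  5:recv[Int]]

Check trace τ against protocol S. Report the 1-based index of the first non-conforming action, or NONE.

@1 got recv[Bool], protocol expects send[Bool]  ✗

1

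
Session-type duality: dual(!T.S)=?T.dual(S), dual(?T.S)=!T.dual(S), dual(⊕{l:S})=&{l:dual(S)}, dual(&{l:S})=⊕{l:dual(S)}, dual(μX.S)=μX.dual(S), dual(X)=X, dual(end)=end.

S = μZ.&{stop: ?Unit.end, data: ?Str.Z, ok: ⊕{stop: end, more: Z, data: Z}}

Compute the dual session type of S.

μZ → μZ  (rec unchanged)
  &{stop,data,ok} → ⊕{stop,data,ok}  (external→internal)
    [stop]
      ?Unit → !Unit
        end ↦ end
    [data]
      ?Str → !Str
        Z ↦ Z
    [ok]
      ⊕{stop,more,data} → &{stop,more,data}  (internal→external)
        [stop]
          end ↦ end
        [more]
          Z ↦ Z
        [data]
          Z ↦ Z

μZ.⊕{stop: !Unit.end, data: !Str.Z, ok: &{stop: end, more: Z, data: Z}}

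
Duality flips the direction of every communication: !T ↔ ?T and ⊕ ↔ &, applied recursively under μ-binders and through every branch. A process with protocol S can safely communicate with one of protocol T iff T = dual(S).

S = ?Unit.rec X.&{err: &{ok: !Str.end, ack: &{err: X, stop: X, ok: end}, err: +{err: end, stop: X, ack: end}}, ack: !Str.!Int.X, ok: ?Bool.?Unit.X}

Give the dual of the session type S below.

!Unit.rec X.+{err: +{ok: ?Str.end, ack: +{err: X, stop: X, ok: end}, err: &{err: end, stop: X, ack: end}}, ack: ?Str.?Int.X, ok: !Bool.!Unit.X}

?Unit ↦ !Unit
  rec X ↦ rec X  (μ self-dual)
    &{err,ack,ok} ↦ +{err,ack,ok}  (&→⊕)
      case err:
        &{ok,ack,err} ↦ +{ok,ack,err}  (&→⊕)
          case ok:
            !Str ↦ ?Str
              end ↦ end
          case ack:
            &{err,stop,ok} ↦ +{err,stop,ok}  (&→⊕)
              case err:
                X ↦ X
              case stop:
                X ↦ X
              case ok:
                end ↦ end
          case err:
            +{err,stop,ack} ↦ &{err,stop,ack}  (internal→external)
              case err:
                end ↦ end
              case stop:
                X ↦ X
              case ack:
                end ↦ end
      case ack:
        !Str ↦ ?Str
          !Int ↦ ?Int
            X ↦ X
      case ok:
        ?Bool ↦ !Bool
          ?Unit ↦ !Unit
            X ↦ X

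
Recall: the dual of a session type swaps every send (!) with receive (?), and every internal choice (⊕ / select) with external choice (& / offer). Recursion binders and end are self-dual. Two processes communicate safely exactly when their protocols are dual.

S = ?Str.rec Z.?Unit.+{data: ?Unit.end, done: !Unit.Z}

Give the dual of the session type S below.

?Str = !Str
  rec Z = rec Z  (rec unchanged)
    ?Unit = !Unit
      +{data,done} = &{data,done}  (select→offer)
        case data:
          ?Unit = !Unit
            end ↦ end
        case done:
          !Unit = ?Unit
            Z ↦ Z

!Str.rec Z.!Unit.&{data: !Unit.end, done: ?Unit.Z}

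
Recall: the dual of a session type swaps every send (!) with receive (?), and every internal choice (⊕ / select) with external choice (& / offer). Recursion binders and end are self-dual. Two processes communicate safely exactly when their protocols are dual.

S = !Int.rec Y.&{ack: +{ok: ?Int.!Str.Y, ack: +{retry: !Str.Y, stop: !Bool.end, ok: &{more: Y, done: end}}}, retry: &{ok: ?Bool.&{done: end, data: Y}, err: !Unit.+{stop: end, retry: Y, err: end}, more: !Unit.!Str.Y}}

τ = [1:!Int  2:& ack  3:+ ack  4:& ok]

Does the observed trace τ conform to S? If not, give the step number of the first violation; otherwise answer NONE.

4

[1] !Int  match  now at rec Y.…
[2] & ack  match  now at +{ok: ?Int.!Str.rec Y.…, ack: +{retry: !Str.rec Y.…, stop: !Bool.end, ok: &{more: rec Y.…, done: end}}}
[3] + ack  match  now at +{retry: !Str.rec Y.…, stop: !Bool.end, ok: &{more: rec Y.…, done: end}}
[4] got & ok, protocol expects + retry or + stop or + ok  ✗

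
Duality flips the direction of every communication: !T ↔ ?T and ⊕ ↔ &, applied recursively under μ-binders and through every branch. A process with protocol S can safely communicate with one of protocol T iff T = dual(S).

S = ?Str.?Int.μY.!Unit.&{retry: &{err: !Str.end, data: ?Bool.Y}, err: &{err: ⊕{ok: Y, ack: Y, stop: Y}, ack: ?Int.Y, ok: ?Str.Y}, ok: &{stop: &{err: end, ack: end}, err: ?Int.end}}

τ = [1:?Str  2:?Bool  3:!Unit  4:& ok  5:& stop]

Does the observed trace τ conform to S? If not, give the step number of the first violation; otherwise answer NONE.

[1] ?Str  ✓  state: ?Int.μY.…
[2] got ?Bool, protocol expects ?Int  ✗

2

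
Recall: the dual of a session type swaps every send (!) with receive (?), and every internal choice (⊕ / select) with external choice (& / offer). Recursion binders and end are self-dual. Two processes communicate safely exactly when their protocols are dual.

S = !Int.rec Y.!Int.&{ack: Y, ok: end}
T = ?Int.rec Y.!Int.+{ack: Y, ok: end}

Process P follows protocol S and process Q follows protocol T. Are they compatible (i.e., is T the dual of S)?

NO

!Int | ?Int  ok
  rec Y | rec Y  ok (binder kept)
    !Int | !Int  ✗ same direction on both sides — not dual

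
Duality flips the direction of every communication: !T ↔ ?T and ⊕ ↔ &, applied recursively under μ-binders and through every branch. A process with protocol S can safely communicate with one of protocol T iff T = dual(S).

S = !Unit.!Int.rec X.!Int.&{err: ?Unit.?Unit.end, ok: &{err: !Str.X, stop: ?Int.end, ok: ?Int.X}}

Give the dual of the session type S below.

?Unit.?Int.rec X.?Int.+{err: !Unit.!Unit.end, ok: +{err: ?Str.X, stop: !Int.end, ok: !Int.X}}

!Unit = ?Unit
  !Int = ?Int
    rec X = rec X  (binder kept)
      !Int = ?Int
        &{err,ok} = +{err,ok}  (external→internal)
          • err:
            ?Unit = !Unit
              ?Unit = !Unit
                dual(end) = end
          • ok:
            &{err,stop,ok} = +{err,stop,ok}  (external→internal)
              • err:
                !Str = ?Str
                  dual(X) = X
              • stop:
                ?Int = !Int
                  dual(end) = end
              • ok:
                ?Int = !Int
                  dual(X) = X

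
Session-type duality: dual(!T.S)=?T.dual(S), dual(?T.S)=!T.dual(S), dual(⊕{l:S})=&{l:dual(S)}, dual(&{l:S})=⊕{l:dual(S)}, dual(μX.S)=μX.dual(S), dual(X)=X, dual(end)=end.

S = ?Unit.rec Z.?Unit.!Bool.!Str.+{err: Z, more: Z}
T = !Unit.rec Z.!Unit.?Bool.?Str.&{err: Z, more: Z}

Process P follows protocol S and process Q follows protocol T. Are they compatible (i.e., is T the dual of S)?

?Unit ‖ !Unit  ok
  rec Z ‖ rec Z  ok (binder kept)
    ?Unit ‖ !Unit  ok
      !Bool ‖ ?Bool  ok
        !Str ‖ ?Str  ok
          +{err,more} ‖ &{err,more}  ok label sets agree
            [err]
              Z ‖ Z  ok
            [more]
              Z ‖ Z  ok

YES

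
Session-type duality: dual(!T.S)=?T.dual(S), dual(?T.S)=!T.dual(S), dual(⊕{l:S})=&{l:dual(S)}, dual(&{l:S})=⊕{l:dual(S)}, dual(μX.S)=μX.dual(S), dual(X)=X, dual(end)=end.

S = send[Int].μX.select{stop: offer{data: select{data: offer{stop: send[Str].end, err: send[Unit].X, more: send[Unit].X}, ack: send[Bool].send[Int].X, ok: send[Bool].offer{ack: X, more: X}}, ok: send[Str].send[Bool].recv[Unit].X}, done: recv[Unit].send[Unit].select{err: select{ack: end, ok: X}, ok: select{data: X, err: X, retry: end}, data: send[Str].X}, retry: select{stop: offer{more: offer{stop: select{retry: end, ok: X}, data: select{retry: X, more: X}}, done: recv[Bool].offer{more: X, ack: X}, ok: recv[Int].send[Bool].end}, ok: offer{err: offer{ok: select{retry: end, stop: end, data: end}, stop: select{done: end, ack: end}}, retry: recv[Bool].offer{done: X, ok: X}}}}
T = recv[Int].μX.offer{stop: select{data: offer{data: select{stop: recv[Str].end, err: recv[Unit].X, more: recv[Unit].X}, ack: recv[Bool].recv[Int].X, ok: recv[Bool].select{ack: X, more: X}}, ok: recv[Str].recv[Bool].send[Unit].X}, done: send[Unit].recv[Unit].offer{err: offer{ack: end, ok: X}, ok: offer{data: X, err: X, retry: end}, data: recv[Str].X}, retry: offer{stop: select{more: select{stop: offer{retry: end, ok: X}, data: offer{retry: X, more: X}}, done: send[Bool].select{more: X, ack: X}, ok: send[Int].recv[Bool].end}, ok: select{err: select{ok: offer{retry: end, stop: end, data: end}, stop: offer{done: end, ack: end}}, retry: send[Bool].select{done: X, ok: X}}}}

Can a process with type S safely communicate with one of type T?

send[Int] ‖ recv[Int]  ✓
  μX ‖ μX  ✓ (rec unchanged)
    select{stop,done,retry} ‖ offer{stop,done,retry}  ✓ label sets agree
      • stop:
        offer{data,ok} ‖ select{data,ok}  ✓ label sets agree
          • data:
            select{data,ack,ok} ‖ offer{data,ack,ok}  ✓ label sets agree
              • data:
                offer{stop,err,more} ‖ select{stop,err,more}  ✓ label sets agree
                  • stop:
                    send[Str] ‖ recv[Str]  ✓
                      end ‖ end  ✓
                  • err:
                    send[Unit] ‖ recv[Unit]  ✓
                      X ‖ X  ✓
                  • more:
                    send[Unit] ‖ recv[Unit]  ✓
                      X ‖ X  ✓
              • ack:
                send[Bool] ‖ recv[Bool]  ✓
                  send[Int] ‖ recv[Int]  ✓
                    X ‖ X  ✓
              • ok:
                send[Bool] ‖ recv[Bool]  ✓
                  offer{ack,more} ‖ select{ack,more}  ✓ label sets agree
                    • ack:
                      X ‖ X  ✓
                    • more:
                      X ‖ X  ✓
          • ok:
            send[Str] ‖ recv[Str]  ✓
              send[Bool] ‖ recv[Bool]  ✓
                recv[Unit] ‖ send[Unit]  ✓
                  X ‖ X  ✓
      • done:
        recv[Unit] ‖ send[Unit]  ✓
          send[Unit] ‖ recv[Unit]  ✓
            select{err,ok,data} ‖ offer{err,ok,data}  ✓ label sets agree
              • err:
                select{ack,ok} ‖ offer{ack,ok}  ✓ label sets agree
                  • ack:
                    end ‖ end  ✓
                  • ok:
                    X ‖ X  ✓
              • ok:
                select{data,err,retry} ‖ offer{data,err,retry}  ✓ label sets agree
                  • data:
                    X ‖ X  ✓
                  • err:
                    X ‖ X  ✓
                  • retry:
                    end ‖ end  ✓
              • data:
                send[Str] ‖ recv[Str]  ✓
                  X ‖ X  ✓
      • retry:
        select{stop,ok} ‖ offer{stop,ok}  ✓ label sets agree
          • stop:
            offer{more,done,ok} ‖ select{more,done,ok}  ✓ label sets agree
              • more:
                offer{stop,data} ‖ select{stop,data}  ✓ label sets agree
                  • stop:
                    select{retry,ok} ‖ offer{retry,ok}  ✓ label sets agree
                      • retry:
                        end ‖ end  ✓
                      • ok:
                        X ‖ X  ✓
                  • data:
                    select{retry,more} ‖ offer{retry,more}  ✓ label sets agree
                      • retry:
                        X ‖ X  ✓
                      • more:
                        X ‖ X  ✓
              • done:
                recv[Bool] ‖ send[Bool]  ✓
                  offer{more,ack} ‖ select{more,ack}  ✓ label sets agree
                    • more:
                      X ‖ X  ✓
                    • ack:
                      X ‖ X  ✓
              • ok:
                recv[Int] ‖ send[Int]  ✓
                  send[Bool] ‖ recv[Bool]  ✓
                    end ‖ end  ✓
          • ok:
            offer{err,retry} ‖ select{err,retry}  ✓ label sets agree
              • err:
                offer{ok,stop} ‖ select{ok,stop}  ✓ label sets agree
                  • ok:
                    select{retry,stop,data} ‖ offer{retry,stop,data}  ✓ label sets agree
                      • retry:
                        end ‖ end  ✓
                      • stop:
                        end ‖ end  ✓
                      • data:
                        end ‖ end  ✓
                  • stop:
                    select{done,ack} ‖ offer{done,ack}  ✓ label sets agree
                      • done:
                        end ‖ end  ✓
                      • ack:
                        end ‖ end  ✓
              • retry:
                recv[Bool] ‖ send[Bool]  ✓
                  offer{done,ok} ‖ select{done,ok}  ✓ label sets agree
                    • done:
                      X ‖ X  ✓
                    • ok:
                      X ‖ X  ✓

YES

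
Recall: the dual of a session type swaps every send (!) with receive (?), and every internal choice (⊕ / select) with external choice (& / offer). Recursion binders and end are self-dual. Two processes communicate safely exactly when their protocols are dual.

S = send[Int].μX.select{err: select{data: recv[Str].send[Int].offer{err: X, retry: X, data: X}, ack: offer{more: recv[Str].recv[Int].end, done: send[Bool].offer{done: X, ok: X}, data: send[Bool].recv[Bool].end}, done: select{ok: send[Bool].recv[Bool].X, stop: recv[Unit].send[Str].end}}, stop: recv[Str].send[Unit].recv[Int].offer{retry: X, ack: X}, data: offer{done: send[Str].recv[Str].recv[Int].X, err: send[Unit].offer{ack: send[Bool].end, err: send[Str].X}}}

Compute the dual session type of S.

send[Int] = recv[Int]
  μX = μX  (rec unchanged)
    select{err,stop,data} = offer{err,stop,data}  (⊕→&)
      [err]
        select{data,ack,done} = offer{data,ack,done}  (⊕→&)
          [data]
            recv[Str] = send[Str]
              send[Int] = recv[Int]
                offer{err,retry,data} = select{err,retry,data}  (offer→select)
                  [err]
                    X ↦ X
                  [retry]
                    X ↦ X
                  [data]
                    X ↦ X
          [ack]
            offer{more,done,data} = select{more,done,data}  (offer→select)
              [more]
                recv[Str] = send[Str]
                  recv[Int] = send[Int]
                    end ↦ end
              [done]
                send[Bool] = recv[Bool]
                  offer{done,ok} = select{done,ok}  (offer→select)
                    [done]
                      X ↦ X
                    [ok]
                      X ↦ X
              [data]
                send[Bool] = recv[Bool]
                  recv[Bool] = send[Bool]
                    end ↦ end
          [done]
            select{ok,stop} = offer{ok,stop}  (⊕→&)
              [ok]
                send[Bool] = recv[Bool]
                  recv[Bool] = send[Bool]
                    X ↦ X
              [stop]
                recv[Unit] = send[Unit]
                  send[Str] = recv[Str]
                    end ↦ end
      [stop]
        recv[Str] = send[Str]
          send[Unit] = recv[Unit]
            recv[Int] = send[Int]
              offer{retry,ack} = select{retry,ack}  (offer→select)
                [retry]
                  X ↦ X
                [ack]
                  X ↦ X
      [data]
        offer{done,err} = select{done,err}  (offer→select)
          [done]
            send[Str] = recv[Str]
              recv[Str] = send[Str]
                recv[Int] = send[Int]
                  X ↦ X
          [err]
            send[Unit] = recv[Unit]
              offer{ack,err} = select{ack,err}  (offer→select)
                [ack]
                  send[Bool] = recv[Bool]
                    end ↦ end
                [err]
                  send[Str] = recv[Str]
                    X ↦ X

recv[Int].μX.offer{err: offer{data: send[Str].recv[Int].select{err: X, retry: X, data: X}, ack: select{more: send[Str].send[Int].end, done: recv[Bool].select{done: X, ok: X}, data: recv[Bool].send[Bool].end}, done: offer{ok: recv[Bool].send[Bool].X, stop: send[Unit].recv[Str].end}}, stop: send[Str].recv[Unit].send[Int].select{retry: X, ack: X}, data: select{done: recv[Str].send[Str].send[Int].X, err: recv[Unit].select{ack: recv[Bool].end, err: recv[Str].X}}}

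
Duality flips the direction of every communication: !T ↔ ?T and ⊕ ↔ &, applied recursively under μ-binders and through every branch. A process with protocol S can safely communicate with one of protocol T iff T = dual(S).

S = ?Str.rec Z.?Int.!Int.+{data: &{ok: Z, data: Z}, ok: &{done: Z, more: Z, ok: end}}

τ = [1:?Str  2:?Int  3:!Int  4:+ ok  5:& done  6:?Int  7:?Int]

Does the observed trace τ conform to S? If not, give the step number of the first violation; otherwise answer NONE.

[1] ?Str  ✓  now at rec Z.…
[2] ?Int  ✓  now at !Int.+{data: &{ok: rec Z.…, data: rec Z.…}, ok: &{done: rec Z.…, more: rec Z.…, ok: end}}
[3] !Int  ✓  now at +{data: &{ok: rec Z.…, data: rec Z.…}, ok: &{done: rec Z.…, more: rec Z.…, ok: end}}
[4] + ok  ✓  now at &{done: rec Z.…, more: rec Z.…, ok: end}
[5] & done  ✓  now at rec Z.…
[6] ?Int  ✓  now at !Int.+{data: &{ok: rec Z.…, data: rec Z.…}, ok: &{done: rec Z.…, more: rec Z.…, ok: end}}
[7] got ?Int, protocol expects !Int  ✗

7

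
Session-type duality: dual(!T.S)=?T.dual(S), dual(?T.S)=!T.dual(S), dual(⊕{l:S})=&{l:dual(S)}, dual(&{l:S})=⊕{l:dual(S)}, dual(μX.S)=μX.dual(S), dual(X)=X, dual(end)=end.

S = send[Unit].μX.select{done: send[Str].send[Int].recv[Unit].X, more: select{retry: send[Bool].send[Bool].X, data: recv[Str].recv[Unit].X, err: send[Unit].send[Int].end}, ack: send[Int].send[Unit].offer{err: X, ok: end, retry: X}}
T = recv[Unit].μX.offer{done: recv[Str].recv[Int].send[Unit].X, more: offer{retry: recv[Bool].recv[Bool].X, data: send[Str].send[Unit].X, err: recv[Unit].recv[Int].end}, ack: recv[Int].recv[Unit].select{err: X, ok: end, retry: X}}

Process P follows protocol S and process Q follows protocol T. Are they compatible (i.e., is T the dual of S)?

YES

send[Unit] vs recv[Unit]  ✓
  μX vs μX  ✓ (μ self-dual)
    select{done,more,ack} vs offer{done,more,ack}  ✓ labels match
      [done]
        send[Str] vs recv[Str]  ✓
          send[Int] vs recv[Int]  ✓
            recv[Unit] vs send[Unit]  ✓
              X vs X  ✓
      [more]
        select{retry,data,err} vs offer{retry,data,err}  ✓ labels match
          [retry]
            send[Bool] vs recv[Bool]  ✓
              send[Bool] vs recv[Bool]  ✓
                X vs X  ✓
          [data]
            recv[Str] vs send[Str]  ✓
              recv[Unit] vs send[Unit]  ✓
                X vs X  ✓
          [err]
            send[Unit] vs recv[Unit]  ✓
              send[Int] vs recv[Int]  ✓
                end vs end  ✓
      [ack]
        send[Int] vs recv[Int]  ✓
          send[Unit] vs recv[Unit]  ✓
            offer{err,ok,retry} vs select{err,ok,retry}  ✓ labels match
              [err]
                X vs X  ✓
              [ok]
                end vs end  ✓
              [retry]
                X vs X  ✓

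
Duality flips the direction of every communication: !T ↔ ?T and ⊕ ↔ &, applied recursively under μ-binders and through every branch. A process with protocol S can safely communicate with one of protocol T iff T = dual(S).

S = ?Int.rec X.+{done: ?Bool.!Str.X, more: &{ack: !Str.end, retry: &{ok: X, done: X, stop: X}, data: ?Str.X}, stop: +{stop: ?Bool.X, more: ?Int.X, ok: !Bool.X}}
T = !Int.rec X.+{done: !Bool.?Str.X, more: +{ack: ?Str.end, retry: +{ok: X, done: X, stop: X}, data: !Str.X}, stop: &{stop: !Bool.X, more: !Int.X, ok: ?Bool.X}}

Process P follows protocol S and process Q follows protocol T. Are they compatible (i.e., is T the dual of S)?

NO

?Int vs !Int  ok
  rec X vs rec X  ok (rec unchanged)
    +{done,more,stop} vs +{done,more,stop}  ✗ choice polarity not flipped — not dual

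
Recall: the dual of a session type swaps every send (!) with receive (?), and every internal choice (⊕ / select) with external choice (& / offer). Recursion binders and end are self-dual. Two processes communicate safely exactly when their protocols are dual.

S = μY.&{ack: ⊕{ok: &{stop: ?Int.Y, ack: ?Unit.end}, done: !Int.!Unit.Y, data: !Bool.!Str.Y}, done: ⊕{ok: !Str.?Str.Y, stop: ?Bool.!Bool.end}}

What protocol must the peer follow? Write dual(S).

μY → μY  (μ self-dual)
  &{ack,done} → ⊕{ack,done}  (offer→select)
    [ack]
      ⊕{ok,done,data} → &{ok,done,data}  (select→offer)
        [ok]
          &{stop,ack} → ⊕{stop,ack}  (offer→select)
            [stop]
              ?Int → !Int
                Y ↦ Y
            [ack]
              ?Unit → !Unit
                end ↦ end
        [done]
          !Int → ?Int
            !Unit → ?Unit
              Y ↦ Y
        [data]
          !Bool → ?Bool
            !Str → ?Str
              Y ↦ Y
    [done]
      ⊕{ok,stop} → &{ok,stop}  (select→offer)
        [ok]
          !Str → ?Str
            ?Str → !Str
              Y ↦ Y
        [stop]
          ?Bool → !Bool
            !Bool → ?Bool
              end ↦ end

μY.⊕{ack: &{ok: ⊕{stop: !Int.Y, ack: !Unit.end}, done: ?Int.?Unit.Y, data: ?Bool.?Str.Y}, done: &{ok: ?Str.!Str.Y, stop: !Bool.?Bool.end}}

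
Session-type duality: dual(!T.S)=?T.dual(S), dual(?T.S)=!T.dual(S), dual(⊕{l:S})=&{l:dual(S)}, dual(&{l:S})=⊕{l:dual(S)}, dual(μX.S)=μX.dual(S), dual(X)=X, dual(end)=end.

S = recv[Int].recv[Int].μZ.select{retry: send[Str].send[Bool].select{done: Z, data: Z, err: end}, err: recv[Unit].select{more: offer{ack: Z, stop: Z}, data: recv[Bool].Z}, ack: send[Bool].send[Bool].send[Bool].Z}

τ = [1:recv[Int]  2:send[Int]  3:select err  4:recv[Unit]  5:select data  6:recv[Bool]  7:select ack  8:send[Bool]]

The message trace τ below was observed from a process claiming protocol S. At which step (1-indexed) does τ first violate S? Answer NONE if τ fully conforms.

2

@1 recv[Int]  match  residual = recv[Int].μZ.…
@2 got send[Int], protocol expects recv[Int]  ✗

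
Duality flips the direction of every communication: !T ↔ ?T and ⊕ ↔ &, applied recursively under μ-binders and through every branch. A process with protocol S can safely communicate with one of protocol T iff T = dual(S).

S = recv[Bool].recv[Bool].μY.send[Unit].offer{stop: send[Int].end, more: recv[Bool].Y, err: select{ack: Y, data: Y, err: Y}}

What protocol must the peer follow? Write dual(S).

recv[Bool] → send[Bool]
  recv[Bool] → send[Bool]
    μY → μY  (rec unchanged)
      send[Unit] → recv[Unit]
        offer{stop,more,err} → select{stop,more,err}  (offer→select)
          • stop:
            send[Int] → recv[Int]
              end ↦ end
          • more:
            recv[Bool] → send[Bool]
              Y ↦ Y
          • err:
            select{ack,data,err} → offer{ack,data,err}  (⊕→&)
              • ack:
                Y ↦ Y
              • data:
                Y ↦ Y
              • err:
                Y ↦ Y

send[Bool].send[Bool].μY.recv[Unit].select{stop: recv[Int].end, more: send[Bool].Y, err: offer{ack: Y, data: Y, err: Y}}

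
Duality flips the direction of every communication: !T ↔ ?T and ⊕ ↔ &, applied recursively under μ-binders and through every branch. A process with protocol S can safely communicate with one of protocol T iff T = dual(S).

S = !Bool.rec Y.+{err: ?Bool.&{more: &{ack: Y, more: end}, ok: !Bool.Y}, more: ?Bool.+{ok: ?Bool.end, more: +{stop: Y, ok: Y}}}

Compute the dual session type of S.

?Bool.rec Y.&{err: !Bool.+{more: +{ack: Y, more: end}, ok: ?Bool.Y}, more: !Bool.&{ok: !Bool.end, more: &{stop: Y, ok: Y}}}

!Bool = ?Bool
  rec Y = rec Y  (rec unchanged)
    +{err,more} = &{err,more}  (select→offer)
      case err:
        ?Bool = !Bool
          &{more,ok} = +{more,ok}  (offer→select)
            case more:
              &{ack,more} = +{ack,more}  (offer→select)
                case ack:
                  dual(Y) = Y
                case more:
                  dual(end) = end
            case ok:
              !Bool = ?Bool
                dual(Y) = Y
      case more:
        ?Bool = !Bool
          +{ok,more} = &{ok,more}  (select→offer)
            case ok:
              ?Bool = !Bool
                dual(end) = end
            case more:
              +{stop,ok} = &{stop,ok}  (select→offer)
                case stop:
                  dual(Y) = Y
                case ok:
                  dual(Y) = Y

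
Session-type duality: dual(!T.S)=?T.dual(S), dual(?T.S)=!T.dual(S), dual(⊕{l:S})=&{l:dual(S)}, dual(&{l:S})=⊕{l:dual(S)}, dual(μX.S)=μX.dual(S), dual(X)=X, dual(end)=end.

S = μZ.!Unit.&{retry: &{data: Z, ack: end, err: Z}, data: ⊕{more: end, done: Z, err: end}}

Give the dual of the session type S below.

μZ.?Unit.⊕{retry: ⊕{data: Z, ack: end, err: Z}, data: &{more: end, done: Z, err: end}}

μZ = μZ  (binder kept)
  !Unit = ?Unit
    &{retry,data} = ⊕{retry,data}  (&→⊕)
      [retry]
        &{data,ack,err} = ⊕{data,ack,err}  (&→⊕)
          [data]
            Z ↦ Z
          [ack]
            end ↦ end
          [err]
            Z ↦ Z
      [data]
        ⊕{more,done,err} = &{more,done,err}  (⊕→&)
          [more]
            end ↦ end
          [done]
            Z ↦ Z
          [err]
            end ↦ end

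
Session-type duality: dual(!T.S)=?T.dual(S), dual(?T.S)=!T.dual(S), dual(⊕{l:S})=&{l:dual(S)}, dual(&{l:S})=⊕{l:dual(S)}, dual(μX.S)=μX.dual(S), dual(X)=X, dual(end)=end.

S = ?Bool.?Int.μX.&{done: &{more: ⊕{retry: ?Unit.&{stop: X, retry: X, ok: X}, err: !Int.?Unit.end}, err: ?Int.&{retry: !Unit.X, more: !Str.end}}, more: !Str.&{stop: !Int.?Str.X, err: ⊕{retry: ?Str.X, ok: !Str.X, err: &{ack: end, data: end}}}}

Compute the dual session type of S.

?Bool = !Bool
  ?Int = !Int
    μX = μX  (binder kept)
      &{done,more} = ⊕{done,more}  (offer→select)
        case done:
          &{more,err} = ⊕{more,err}  (offer→select)
            case more:
              ⊕{retry,err} = &{retry,err}  (internal→external)
                case retry:
                  ?Unit = !Unit
                    &{stop,retry,ok} = ⊕{stop,retry,ok}  (offer→select)
                      case stop:
                        X self-dual
                      case retry:
                        X self-dual
                      case ok:
                        X self-dual
                case err:
                  !Int = ?Int
                    ?Unit = !Unit
                      end self-dual
            case err:
              ?Int = !Int
                &{retry,more} = ⊕{retry,more}  (offer→select)
                  case retry:
                    !Unit = ?Unit
                      X self-dual
                  case more:
                    !Str = ?Str
                      end self-dual
        case more:
          !Str = ?Str
            &{stop,err} = ⊕{stop,err}  (offer→select)
              case stop:
                !Int = ?Int
                  ?Str = !Str
                    X self-dual
              case err:
                ⊕{retry,ok,err} = &{retry,ok,err}  (internal→external)
                  case retry:
                    ?Str = !Str
                      X self-dual
                  case ok:
                    !Str = ?Str
                      X self-dual
                  case err:
                    &{ack,data} = ⊕{ack,data}  (offer→select)
                      case ack:
                        end self-dual
                      case data:
                        end self-dual

!Bool.!Int.μX.⊕{done: ⊕{more: &{retry: !Unit.⊕{stop: X, retry: X, ok: X}, err: ?Int.!Unit.end}, err: !Int.⊕{retry: ?Unit.X, more: ?Str.end}}, more: ?Str.⊕{stop: ?Int.!Str.X, err: &{retry: !Str.X, ok: ?Str.X, err: ⊕{ack: end, data: end}}}}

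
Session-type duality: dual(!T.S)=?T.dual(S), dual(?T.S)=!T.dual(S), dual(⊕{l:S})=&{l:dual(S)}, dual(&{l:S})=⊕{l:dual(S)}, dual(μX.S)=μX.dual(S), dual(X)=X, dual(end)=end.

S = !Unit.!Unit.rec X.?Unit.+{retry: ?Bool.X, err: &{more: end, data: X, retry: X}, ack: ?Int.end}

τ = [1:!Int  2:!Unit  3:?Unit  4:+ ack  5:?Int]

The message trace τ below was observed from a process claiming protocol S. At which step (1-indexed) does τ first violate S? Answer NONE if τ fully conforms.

1

@1 got !Int, protocol expects !Unit  ✗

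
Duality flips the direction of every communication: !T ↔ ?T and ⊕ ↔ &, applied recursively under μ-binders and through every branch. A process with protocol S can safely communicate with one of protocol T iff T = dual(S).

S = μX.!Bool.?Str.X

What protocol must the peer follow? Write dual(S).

μX ↦ μX  (rec unchanged)
  !Bool ↦ ?Bool
    ?Str ↦ !Str
      X ↦ X

μX.?Bool.!Str.X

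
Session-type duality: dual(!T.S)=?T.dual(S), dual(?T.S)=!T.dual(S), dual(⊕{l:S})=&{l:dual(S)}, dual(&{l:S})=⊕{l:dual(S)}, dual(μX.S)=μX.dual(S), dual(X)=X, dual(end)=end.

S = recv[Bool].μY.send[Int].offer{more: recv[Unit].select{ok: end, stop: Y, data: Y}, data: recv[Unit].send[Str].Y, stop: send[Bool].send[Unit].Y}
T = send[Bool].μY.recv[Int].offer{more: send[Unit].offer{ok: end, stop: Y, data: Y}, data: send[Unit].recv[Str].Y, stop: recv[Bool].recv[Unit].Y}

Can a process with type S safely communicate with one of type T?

NO

recv[Bool] vs send[Bool]  ✓
  μY vs μY  ✓ (binder kept)
    send[Int] vs recv[Int]  ✓
      offer{more,data,stop} vs offer{more,data,stop}  ✗ choice polarity not flipped — not dual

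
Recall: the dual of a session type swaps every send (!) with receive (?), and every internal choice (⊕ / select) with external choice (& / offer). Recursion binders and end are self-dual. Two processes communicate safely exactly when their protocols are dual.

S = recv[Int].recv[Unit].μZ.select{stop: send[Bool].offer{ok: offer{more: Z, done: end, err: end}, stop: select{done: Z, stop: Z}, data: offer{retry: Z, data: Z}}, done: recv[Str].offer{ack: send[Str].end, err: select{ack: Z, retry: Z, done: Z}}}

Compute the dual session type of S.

recv[Int] = send[Int]
  recv[Unit] = send[Unit]
    μZ = μZ  (binder kept)
      select{stop,done} = offer{stop,done}  (⊕→&)
        [stop]
          send[Bool] = recv[Bool]
            offer{ok,stop,data} = select{ok,stop,data}  (external→internal)
              [ok]
                offer{more,done,err} = select{more,done,err}  (external→internal)
                  [more]
                    dual(Z) = Z
                  [done]
                    dual(end) = end
                  [err]
                    dual(end) = end
              [stop]
                select{done,stop} = offer{done,stop}  (⊕→&)
                  [done]
                    dual(Z) = Z
                  [stop]
                    dual(Z) = Z
              [data]
                offer{retry,data} = select{retry,data}  (external→internal)
                  [retry]
                    dual(Z) = Z
                  [data]
                    dual(Z) = Z
        [done]
          recv[Str] = send[Str]
            offer{ack,err} = select{ack,err}  (external→internal)
              [ack]
                send[Str] = recv[Str]
                  dual(end) = end
              [err]
                select{ack,retry,done} = offer{ack,retry,done}  (⊕→&)
                  [ack]
                    dual(Z) = Z
                  [retry]
                    dual(Z) = Z
                  [done]
                    dual(Z) = Z

send[Int].send[Unit].μZ.offer{stop: recv[Bool].select{ok: select{more: Z, done: end, err: end}, stop: offer{done: Z, stop: Z}, data: select{retry: Z, data: Z}}, done: send[Str].select{ack: recv[Str].end, err: offer{ack: Z, retry: Z, done: Z}}}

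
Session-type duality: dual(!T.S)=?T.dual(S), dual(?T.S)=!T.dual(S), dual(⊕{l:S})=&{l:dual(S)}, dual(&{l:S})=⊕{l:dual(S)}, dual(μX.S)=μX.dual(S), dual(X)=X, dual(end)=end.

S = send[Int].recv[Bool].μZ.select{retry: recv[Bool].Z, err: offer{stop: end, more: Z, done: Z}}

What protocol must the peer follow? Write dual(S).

recv[Int].send[Bool].μZ.offer{retry: send[Bool].Z, err: select{stop: end, more: Z, done: Z}}

send[Int] = recv[Int]
  recv[Bool] = send[Bool]
    μZ = μZ  (rec unchanged)
      select{retry,err} = offer{retry,err}  (select→offer)
        case retry:
          recv[Bool] = send[Bool]
            Z ↦ Z
        case err:
          offer{stop,more,done} = select{stop,more,done}  (external→internal)
            case stop:
              end ↦ end
            case more:
              Z ↦ Z
            case done:
              Z ↦ Z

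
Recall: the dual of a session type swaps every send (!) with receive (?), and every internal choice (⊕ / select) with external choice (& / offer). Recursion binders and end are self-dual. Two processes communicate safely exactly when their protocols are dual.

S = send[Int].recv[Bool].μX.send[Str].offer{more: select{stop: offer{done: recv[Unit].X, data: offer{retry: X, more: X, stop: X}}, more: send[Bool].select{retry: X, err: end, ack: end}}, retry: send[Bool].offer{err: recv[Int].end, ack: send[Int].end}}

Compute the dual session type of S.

recv[Int].send[Bool].μX.recv[Str].select{more: offer{stop: select{done: send[Unit].X, data: select{retry: X, more: X, stop: X}}, more: recv[Bool].offer{retry: X, err: end, ack: end}}, retry: recv[Bool].select{err: send[Int].end, ack: recv[Int].end}}

send[Int] = recv[Int]
  recv[Bool] = send[Bool]
    μX = μX  (binder kept)
      send[Str] = recv[Str]
        offer{more,retry} = select{more,retry}  (&→⊕)
          • more:
            select{stop,more} = offer{stop,more}  (internal→external)
              • stop:
                offer{done,data} = select{done,data}  (&→⊕)
                  • done:
                    recv[Unit] = send[Unit]
                      X ↦ X
                  • data:
                    offer{retry,more,stop} = select{retry,more,stop}  (&→⊕)
                      • retry:
                        X ↦ X
                      • more:
                        X ↦ X
                      • stop:
                        X ↦ X
              • more:
                send[Bool] = recv[Bool]
                  select{retry,err,ack} = offer{retry,err,ack}  (internal→external)
                    • retry:
                      X ↦ X
                    • err:
                      end ↦ end
                    • ack:
                      end ↦ end
          • retry:
            send[Bool] = recv[Bool]
              offer{err,ack} = select{err,ack}  (&→⊕)
                • err:
                  recv[Int] = send[Int]
                    end ↦ end
                • ack:
                  send[Int] = recv[Int]
                    end ↦ end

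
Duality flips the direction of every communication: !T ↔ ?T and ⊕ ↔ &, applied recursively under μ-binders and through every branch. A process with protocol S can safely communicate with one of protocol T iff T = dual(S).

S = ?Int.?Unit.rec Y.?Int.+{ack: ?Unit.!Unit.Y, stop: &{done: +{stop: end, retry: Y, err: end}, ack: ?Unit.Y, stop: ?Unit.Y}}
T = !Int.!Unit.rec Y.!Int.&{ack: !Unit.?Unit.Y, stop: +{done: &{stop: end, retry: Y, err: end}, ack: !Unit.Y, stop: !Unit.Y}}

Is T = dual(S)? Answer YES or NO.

?Int ‖ !Int  ok
  ?Unit ‖ !Unit  ok
    rec Y ‖ rec Y  ok (rec unchanged)
      ?Int ‖ !Int  ok
        +{ack,stop} ‖ &{ack,stop}  ok labels match
          [ack]
            ?Unit ‖ !Unit  ok
              !Unit ‖ ?Unit  ok
                Y ‖ Y  ok
          [stop]
            &{done,ack,stop} ‖ +{done,ack,stop}  ok labels match
              [done]
                +{stop,retry,err} ‖ &{stop,retry,err}  ok labels match
                  [stop]
                    end ‖ end  ok
                  [retry]
                    Y ‖ Y  ok
                  [err]
                    end ‖ end  ok
              [ack]
                ?Unit ‖ !Unit  ok
                  Y ‖ Y  ok
              [stop]
                ?Unit ‖ !Unit  ok
                  Y ‖ Y  ok

YES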